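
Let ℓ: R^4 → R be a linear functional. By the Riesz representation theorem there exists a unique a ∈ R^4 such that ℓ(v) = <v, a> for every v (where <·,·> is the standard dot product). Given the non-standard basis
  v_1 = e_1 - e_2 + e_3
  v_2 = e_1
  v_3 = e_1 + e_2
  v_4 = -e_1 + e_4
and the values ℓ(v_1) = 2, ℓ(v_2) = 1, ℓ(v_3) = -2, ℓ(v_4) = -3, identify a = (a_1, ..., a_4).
a = (1, -3, -2, -2)

Write a = (a_1, ..., a_4) in the standard basis. For each basis vector v_i, ℓ(v_i) = <v_i, a> is a linear equation in the a_j's. Collect the n equations into a matrix system V a = ℓ, where row i of V is v_i (expressed in the standard basis). Since V is invertible (lower-triangular with 1s on the diagonal, up to permutation), solve by back-substitution:
  V =
[[1, -1, 1, 0],
 [1, 0, 0, 0],
 [1, 1, 0, 0],
 [-1, 0, 0, 1]]
  V a = (2, 1, -2, -3)
Solving gives a = (1, -3, -2, -2).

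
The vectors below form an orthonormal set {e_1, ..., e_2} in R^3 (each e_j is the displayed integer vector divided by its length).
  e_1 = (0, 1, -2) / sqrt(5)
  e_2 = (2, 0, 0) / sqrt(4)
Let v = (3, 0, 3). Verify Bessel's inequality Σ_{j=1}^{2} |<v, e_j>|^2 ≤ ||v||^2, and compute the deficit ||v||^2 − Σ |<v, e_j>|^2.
Σ |<v, e_j>|^2 = 81/5; ||v||^2 = 18; deficit = 9/5

Write each e_j = u_j / sqrt(<u_j, u_j>) where u_j is the displayed integer vector. Then <v, e_j> = <v, u_j> / sqrt(<u_j, u_j>), so |<v, e_j>|^2 = <v, u_j>^2 / <u_j, u_j>.
Coefficients: <v, e_1> = -6/sqrt(5), <v, e_2> = 6/sqrt(4).
Square and sum: Σ |<v, e_j>|^2 = 81/5.
Compute ||v||^2 = v·v = 18.
Deficit = 18 − 81/5 = 9/5 ≥ 0, confirming Bessel's inequality. (The deficit equals ||v − Σ <v,e_j> e_j||^2, the squared distance from v to span{e_j}.)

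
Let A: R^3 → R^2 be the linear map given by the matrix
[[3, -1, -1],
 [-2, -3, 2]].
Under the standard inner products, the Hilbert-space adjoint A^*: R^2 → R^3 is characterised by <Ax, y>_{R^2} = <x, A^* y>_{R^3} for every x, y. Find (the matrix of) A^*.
A^* = A^T =
[[3, -2],
 [-1, -3],
 [-1, 2]]

For real matrices with standard dot products, the defining identity <Ax, y> = <x, A^* y> gives (Ax)^T y = x^T (A^*) y, i.e. x^T A^T y = x^T (A^*) y. Since this holds for all x, y, we must have A^* = A^T. Therefore
A^* =
[[3, -2],
 [-1, -3],
 [-1, 2]].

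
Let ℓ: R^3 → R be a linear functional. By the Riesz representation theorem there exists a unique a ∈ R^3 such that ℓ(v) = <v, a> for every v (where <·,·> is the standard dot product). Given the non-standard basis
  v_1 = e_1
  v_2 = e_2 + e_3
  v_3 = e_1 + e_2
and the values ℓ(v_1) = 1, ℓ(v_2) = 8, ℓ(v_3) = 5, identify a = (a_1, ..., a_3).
a = (1, 4, 4)

Write a = (a_1, ..., a_3) in the standard basis. For each basis vector v_i, ℓ(v_i) = <v_i, a> is a linear equation in the a_j's. Collect the n equations into a matrix system V a = ℓ, where row i of V is v_i (expressed in the standard basis). Since V is invertible (lower-triangular with 1s on the diagonal, up to permutation), solve by back-substitution:
  V =
[[1, 0, 0],
 [0, 1, 1],
 [1, 1, 0]]
  V a = (1, 8, 5)
Solving gives a = (1, 4, 4).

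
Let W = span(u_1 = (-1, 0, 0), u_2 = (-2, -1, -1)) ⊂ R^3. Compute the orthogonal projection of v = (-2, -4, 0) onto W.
proj_W(v) = (-2, -2, -2)

Set up U = [u_1 | ... | u_2] ∈ R^(3×2). The projector onto W = col(U) is P = U (U^T U)^(-1) U^T.
Compute U^T U =
  [1, 2]
  [2, 6],
and U^T v = (2, 8).
Solve U^T U · c = U^T v for the coefficients: c = (-2, 2). The projection is proj_W(v) = U c.
Check: (v - proj_W(v)) · u_1 = 0  (should be 0).
Check: (v - proj_W(v)) · u_2 = 0  (should be 0).
Result: proj_W(v) = (-2, -2, -2).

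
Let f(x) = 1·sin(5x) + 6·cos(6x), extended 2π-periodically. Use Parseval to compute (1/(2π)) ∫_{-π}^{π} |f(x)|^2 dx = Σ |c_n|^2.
Σ |c_n|^2 = 37/2

Expand |f|^2 and use orthogonality of {sin(nx), cos(mx)} on [-π, π]:
  ∫_{-π}^{π} sin(nx)^2 dx = π, ∫ cos(mx)^2 dx = π, and cross terms integrate to 0.
So ∫_{-π}^{π} f(x)^2 dx = 1^2 · π + 6^2 · π = (1 + 36)π.
Divide by 2π: (1 + 36)/2 = 37/2.
By Parseval, this equals Σ |c_n|^2.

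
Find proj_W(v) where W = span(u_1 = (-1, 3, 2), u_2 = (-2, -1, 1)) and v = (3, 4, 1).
proj_W(v) = (199/83, 362/83, 13/83)

Set up U = [u_1 | ... | u_2] ∈ R^(3×2). The projector onto W = col(U) is P = U (U^T U)^(-1) U^T.
Compute U^T U =
  [14, 1]
  [1, 6],
and U^T v = (11, -9).
Solve U^T U · c = U^T v for the coefficients: c = (75/83, -137/83). The projection is proj_W(v) = U c.
Check: (v - proj_W(v)) · u_1 = 0  (should be 0).
Check: (v - proj_W(v)) · u_2 = 0  (should be 0).
Result: proj_W(v) = (199/83, 362/83, 13/83).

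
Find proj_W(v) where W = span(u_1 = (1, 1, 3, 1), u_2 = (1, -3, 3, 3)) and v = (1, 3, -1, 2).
proj_W(v) = (11/59, 101/59, 33/59, -34/59)

Set up U = [u_1 | ... | u_2] ∈ R^(4×2). The projector onto W = col(U) is P = U (U^T U)^(-1) U^T.
Compute U^T U =
  [12, 10]
  [10, 28],
and U^T v = (3, -5).
Solve U^T U · c = U^T v for the coefficients: c = (67/118, -45/118). The projection is proj_W(v) = U c.
Check: (v - proj_W(v)) · u_1 = 0  (should be 0).
Check: (v - proj_W(v)) · u_2 = 0  (should be 0).
Result: proj_W(v) = (11/59, 101/59, 33/59, -34/59).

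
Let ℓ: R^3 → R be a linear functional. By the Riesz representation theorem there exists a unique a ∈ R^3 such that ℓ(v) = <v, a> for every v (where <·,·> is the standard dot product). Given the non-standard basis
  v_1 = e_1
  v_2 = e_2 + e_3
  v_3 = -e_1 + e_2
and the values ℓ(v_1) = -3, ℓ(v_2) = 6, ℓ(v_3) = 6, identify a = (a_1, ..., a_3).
a = (-3, 3, 3)

Write a = (a_1, ..., a_3) in the standard basis. For each basis vector v_i, ℓ(v_i) = <v_i, a> is a linear equation in the a_j's. Collect the n equations into a matrix system V a = ℓ, where row i of V is v_i (expressed in the standard basis). Since V is invertible (lower-triangular with 1s on the diagonal, up to permutation), solve by back-substitution:
  V =
[[1, 0, 0],
 [0, 1, 1],
 [-1, 1, 0]]
  V a = (-3, 6, 6)
Solving gives a = (-3, 3, 3).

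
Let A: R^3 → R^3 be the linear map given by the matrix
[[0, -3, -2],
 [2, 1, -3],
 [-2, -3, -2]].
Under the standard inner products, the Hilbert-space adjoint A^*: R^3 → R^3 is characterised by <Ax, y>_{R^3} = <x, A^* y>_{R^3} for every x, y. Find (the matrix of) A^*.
A^* = A^T =
[[0, 2, -2],
 [-3, 1, -3],
 [-2, -3, -2]]

For real matrices with standard dot products, the defining identity <Ax, y> = <x, A^* y> gives (Ax)^T y = x^T (A^*) y, i.e. x^T A^T y = x^T (A^*) y. Since this holds for all x, y, we must have A^* = A^T. Therefore
A^* =
[[0, 2, -2],
 [-3, 1, -3],
 [-2, -3, -2]].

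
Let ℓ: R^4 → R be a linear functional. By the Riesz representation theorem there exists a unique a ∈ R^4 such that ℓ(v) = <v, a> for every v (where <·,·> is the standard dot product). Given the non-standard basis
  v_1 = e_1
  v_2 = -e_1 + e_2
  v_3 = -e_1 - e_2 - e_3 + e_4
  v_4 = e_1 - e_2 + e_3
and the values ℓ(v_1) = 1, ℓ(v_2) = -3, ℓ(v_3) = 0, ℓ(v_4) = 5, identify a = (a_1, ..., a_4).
a = (1, -2, 2, 1)

Write a = (a_1, ..., a_4) in the standard basis. For each basis vector v_i, ℓ(v_i) = <v_i, a> is a linear equation in the a_j's. Collect the n equations into a matrix system V a = ℓ, where row i of V is v_i (expressed in the standard basis). Since V is invertible (lower-triangular with 1s on the diagonal, up to permutation), solve by back-substitution:
  V =
[[1, 0, 0, 0],
 [-1, 1, 0, 0],
 [-1, -1, -1, 1],
 [1, -1, 1, 0]]
  V a = (1, -3, 0, 5)
Solving gives a = (1, -2, 2, 1).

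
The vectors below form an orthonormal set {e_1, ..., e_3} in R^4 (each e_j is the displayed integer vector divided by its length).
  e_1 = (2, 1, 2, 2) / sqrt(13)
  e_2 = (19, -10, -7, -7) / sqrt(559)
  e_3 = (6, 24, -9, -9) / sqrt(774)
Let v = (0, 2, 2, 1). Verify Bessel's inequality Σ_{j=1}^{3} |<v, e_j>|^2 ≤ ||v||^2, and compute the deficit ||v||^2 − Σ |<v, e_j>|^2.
Σ |<v, e_j>|^2 = 17/2; ||v||^2 = 9; deficit = 1/2

Write each e_j = u_j / sqrt(<u_j, u_j>) where u_j is the displayed integer vector. Then <v, e_j> = <v, u_j> / sqrt(<u_j, u_j>), so |<v, e_j>|^2 = <v, u_j>^2 / <u_j, u_j>.
Coefficients: <v, e_1> = 8/sqrt(13), <v, e_2> = -41/sqrt(559), <v, e_3> = 21/sqrt(774).
Square and sum: Σ |<v, e_j>|^2 = 17/2.
Compute ||v||^2 = v·v = 9.
Deficit = 9 − 17/2 = 1/2 ≥ 0, confirming Bessel's inequality. (The deficit equals ||v − Σ <v,e_j> e_j||^2, the squared distance from v to span{e_j}.)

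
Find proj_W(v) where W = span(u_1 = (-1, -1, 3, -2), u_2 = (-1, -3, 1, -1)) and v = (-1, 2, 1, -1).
proj_W(v) = (2/33, 56/33, 16/11, -23/33)

Set up U = [u_1 | ... | u_2] ∈ R^(4×2). The projector onto W = col(U) is P = U (U^T U)^(-1) U^T.
Compute U^T U =
  [15, 9]
  [9, 12],
and U^T v = (4, -3).
Solve U^T U · c = U^T v for the coefficients: c = (25/33, -9/11). The projection is proj_W(v) = U c.
Check: (v - proj_W(v)) · u_1 = 0  (should be 0).
Check: (v - proj_W(v)) · u_2 = 0  (should be 0).
Result: proj_W(v) = (2/33, 56/33, 16/11, -23/33).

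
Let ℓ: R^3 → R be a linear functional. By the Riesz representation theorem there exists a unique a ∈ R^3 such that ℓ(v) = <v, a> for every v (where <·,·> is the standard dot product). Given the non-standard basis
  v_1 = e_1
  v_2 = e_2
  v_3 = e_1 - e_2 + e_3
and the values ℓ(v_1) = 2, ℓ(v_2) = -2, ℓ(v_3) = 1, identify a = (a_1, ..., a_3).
a = (2, -2, -3)

Write a = (a_1, ..., a_3) in the standard basis. For each basis vector v_i, ℓ(v_i) = <v_i, a> is a linear equation in the a_j's. Collect the n equations into a matrix system V a = ℓ, where row i of V is v_i (expressed in the standard basis). Since V is invertible (lower-triangular with 1s on the diagonal, up to permutation), solve by back-substitution:
  V =
[[1, 0, 0],
 [0, 1, 0],
 [1, -1, 1]]
  V a = (2, -2, 1)
Solving gives a = (2, -2, -3).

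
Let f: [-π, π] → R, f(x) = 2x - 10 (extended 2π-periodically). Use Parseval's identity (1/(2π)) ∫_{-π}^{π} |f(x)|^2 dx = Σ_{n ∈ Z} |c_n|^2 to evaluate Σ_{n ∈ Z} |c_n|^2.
Σ |c_n|^2 = 4π^2/3 + 100

Expand and integrate term by term over [-π, π]:
  ∫ (2x)^2 dx = 4·(2π^3/3); ∫ 2·2·(-10)·x dx = 0 (odd integrand); ∫ (-10)^2 dx = 100·2π.
So (1/(2π)) ∫_{-π}^{π} (2x - 10)^2 dx = 4π^2/3 + 100 = 4π^2/3 + 100.
Parseval ⇒ Σ |c_n|^2 = 4π^2/3 + 100.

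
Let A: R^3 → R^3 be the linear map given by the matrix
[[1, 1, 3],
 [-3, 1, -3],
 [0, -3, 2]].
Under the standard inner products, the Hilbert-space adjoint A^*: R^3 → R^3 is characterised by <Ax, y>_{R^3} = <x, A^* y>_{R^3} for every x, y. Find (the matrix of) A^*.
A^* = A^T =
[[1, -3, 0],
 [1, 1, -3],
 [3, -3, 2]]

For real matrices with standard dot products, the defining identity <Ax, y> = <x, A^* y> gives (Ax)^T y = x^T (A^*) y, i.e. x^T A^T y = x^T (A^*) y. Since this holds for all x, y, we must have A^* = A^T. Therefore
A^* =
[[1, -3, 0],
 [1, 1, -3],
 [3, -3, 2]].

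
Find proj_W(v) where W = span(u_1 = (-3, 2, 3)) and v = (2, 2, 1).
proj_W(v) = (-3/22, 1/11, 3/22)

Set up U = [u_1 | ... | u_1] ∈ R^(3×1). The projector onto W = col(U) is P = U (U^T U)^(-1) U^T.
Compute U^T U =
  [22],
and U^T v = (1).
Solve U^T U · c = U^T v for the coefficients: c = (1/22). The projection is proj_W(v) = U c.
Check: (v - proj_W(v)) · u_1 = 0  (should be 0).
Result: proj_W(v) = (-3/22, 1/11, 3/22).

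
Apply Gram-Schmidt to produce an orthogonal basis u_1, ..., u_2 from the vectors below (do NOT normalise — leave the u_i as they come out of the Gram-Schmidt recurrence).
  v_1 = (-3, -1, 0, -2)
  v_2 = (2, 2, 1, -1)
Orthogonal basis:
  u_1 = (-3, -1, 0, -2)
  u_2 = (5/7, 11/7, 1, -13/7)

Apply the Gram-Schmidt recurrence
  u_1 = v_1
  u_i = v_i − Σ_{j<i} ((v_i · u_j) / (u_j · u_j)) · u_j.

Step by step this gives:
  u_1 = (-3, -1, 0, -2)
  u_2 = (5/7, 11/7, 1, -13/7)

Orthogonality check:
  u_2 · u_1 = 0 (should be 0)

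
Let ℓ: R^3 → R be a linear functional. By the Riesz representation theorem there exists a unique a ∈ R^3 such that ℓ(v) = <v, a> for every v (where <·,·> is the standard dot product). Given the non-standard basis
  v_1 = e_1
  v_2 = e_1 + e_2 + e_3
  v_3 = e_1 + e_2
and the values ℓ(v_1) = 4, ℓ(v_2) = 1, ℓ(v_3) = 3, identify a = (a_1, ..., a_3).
a = (4, -1, -2)

Write a = (a_1, ..., a_3) in the standard basis. For each basis vector v_i, ℓ(v_i) = <v_i, a> is a linear equation in the a_j's. Collect the n equations into a matrix system V a = ℓ, where row i of V is v_i (expressed in the standard basis). Since V is invertible (lower-triangular with 1s on the diagonal, up to permutation), solve by back-substitution:
  V =
[[1, 0, 0],
 [1, 1, 1],
 [1, 1, 0]]
  V a = (4, 1, 3)
Solving gives a = (4, -1, -2).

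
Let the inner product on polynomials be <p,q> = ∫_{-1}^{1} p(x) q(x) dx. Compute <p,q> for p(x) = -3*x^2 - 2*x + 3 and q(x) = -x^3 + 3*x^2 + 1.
<p,q> = 36/5

Expand the product: p(x)·q(x) = 3*x^5 - 7*x^4 - 9*x^3 + 6*x^2 - 2*x + 3.
∫_{-1}^{1} of each monomial x^k gives [2/(k+1) if k even, 0 if k odd]. Integrating term-by-term (or equivalently evaluating the antiderivative F(x) = x^6/2 - 7*x^5/5 - 9*x^4/4 + 2*x^3 - x^2 + 3*x at the endpoints):
  F(1) − F(−1) = 17/20 − (-127/20) = 36/5.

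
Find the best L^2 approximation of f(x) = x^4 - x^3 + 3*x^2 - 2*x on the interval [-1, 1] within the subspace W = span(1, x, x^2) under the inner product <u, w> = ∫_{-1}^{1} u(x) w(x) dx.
g(x) = 27*x^2/7 - 13*x/5 - 3/35

The best approximation g ∈ W is the orthogonal projection of f onto W. Writing g = a_0 + a_1 x + a_2 x^2, the coefficients solve the normal equations G · a = b where
  G_{ij} = <φ_i, φ_j> and b_i = <f, φ_i>, with φ_0 = 1, φ_1 = x, φ_2 = x^2.
G =
  [2, 0, 2/3]
  [0, 2/3, 0]
  [2/3, 0, 2/5],
b = (12/5, -26/15, 52/35).
Solving gives a_0 = -3/35, a_1 = -13/5, a_2 = 27/7, so
  g(x) = 27*x^2/7 - 13*x/5 - 3/35.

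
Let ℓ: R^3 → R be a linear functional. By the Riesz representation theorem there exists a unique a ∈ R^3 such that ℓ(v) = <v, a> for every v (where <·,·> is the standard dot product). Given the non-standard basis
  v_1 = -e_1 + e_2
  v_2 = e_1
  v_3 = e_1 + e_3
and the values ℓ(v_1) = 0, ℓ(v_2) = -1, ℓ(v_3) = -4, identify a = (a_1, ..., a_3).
a = (-1, -1, -3)

Write a = (a_1, ..., a_3) in the standard basis. For each basis vector v_i, ℓ(v_i) = <v_i, a> is a linear equation in the a_j's. Collect the n equations into a matrix system V a = ℓ, where row i of V is v_i (expressed in the standard basis). Since V is invertible (lower-triangular with 1s on the diagonal, up to permutation), solve by back-substitution:
  V =
[[-1, 1, 0],
 [1, 0, 0],
 [1, 0, 1]]
  V a = (0, -1, -4)
Solving gives a = (-1, -1, -3).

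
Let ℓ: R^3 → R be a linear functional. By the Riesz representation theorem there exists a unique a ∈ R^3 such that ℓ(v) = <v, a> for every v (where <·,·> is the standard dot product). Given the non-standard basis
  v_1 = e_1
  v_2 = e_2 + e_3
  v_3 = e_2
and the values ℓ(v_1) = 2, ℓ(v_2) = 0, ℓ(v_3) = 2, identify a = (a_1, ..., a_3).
a = (2, 2, -2)

Write a = (a_1, ..., a_3) in the standard basis. For each basis vector v_i, ℓ(v_i) = <v_i, a> is a linear equation in the a_j's. Collect the n equations into a matrix system V a = ℓ, where row i of V is v_i (expressed in the standard basis). Since V is invertible (lower-triangular with 1s on the diagonal, up to permutation), solve by back-substitution:
  V =
[[1, 0, 0],
 [0, 1, 1],
 [0, 1, 0]]
  V a = (2, 0, 2)
Solving gives a = (2, 2, -2).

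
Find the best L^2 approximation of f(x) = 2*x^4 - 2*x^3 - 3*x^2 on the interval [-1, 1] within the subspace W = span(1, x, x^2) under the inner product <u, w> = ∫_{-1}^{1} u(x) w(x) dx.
g(x) = -9*x^2/7 - 6*x/5 - 6/35

The best approximation g ∈ W is the orthogonal projection of f onto W. Writing g = a_0 + a_1 x + a_2 x^2, the coefficients solve the normal equations G · a = b where
  G_{ij} = <φ_i, φ_j> and b_i = <f, φ_i>, with φ_0 = 1, φ_1 = x, φ_2 = x^2.
G =
  [2, 0, 2/3]
  [0, 2/3, 0]
  [2/3, 0, 2/5],
b = (-6/5, -4/5, -22/35).
Solving gives a_0 = -6/35, a_1 = -6/5, a_2 = -9/7, so
  g(x) = -9*x^2/7 - 6*x/5 - 6/35.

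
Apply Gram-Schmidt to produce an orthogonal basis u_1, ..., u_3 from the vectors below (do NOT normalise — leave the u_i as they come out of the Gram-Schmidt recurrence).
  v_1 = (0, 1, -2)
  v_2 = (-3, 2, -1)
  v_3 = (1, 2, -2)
Orthogonal basis:
  u_1 = (0, 1, -2)
  u_2 = (-3, 6/5, 3/5)
  u_3 = (1/2, 1, 1/2)

Apply the Gram-Schmidt recurrence
  u_1 = v_1
  u_i = v_i − Σ_{j<i} ((v_i · u_j) / (u_j · u_j)) · u_j.

Step by step this gives:
  u_1 = (0, 1, -2)
  u_2 = (-3, 6/5, 3/5)
  u_3 = (1/2, 1, 1/2)

Orthogonality check:
  u_2 · u_1 = 0 (should be 0)
  u_3 · u_1 = 0 (should be 0)
  u_3 · u_2 = 0 (should be 0)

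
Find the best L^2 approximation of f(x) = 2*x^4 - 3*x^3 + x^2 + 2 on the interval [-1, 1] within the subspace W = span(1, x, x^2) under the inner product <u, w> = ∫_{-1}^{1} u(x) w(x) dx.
g(x) = 19*x^2/7 - 9*x/5 + 64/35

The best approximation g ∈ W is the orthogonal projection of f onto W. Writing g = a_0 + a_1 x + a_2 x^2, the coefficients solve the normal equations G · a = b where
  G_{ij} = <φ_i, φ_j> and b_i = <f, φ_i>, with φ_0 = 1, φ_1 = x, φ_2 = x^2.
G =
  [2, 0, 2/3]
  [0, 2/3, 0]
  [2/3, 0, 2/5],
b = (82/15, -6/5, 242/105).
Solving gives a_0 = 64/35, a_1 = -9/5, a_2 = 19/7, so
  g(x) = 19*x^2/7 - 9*x/5 + 64/35.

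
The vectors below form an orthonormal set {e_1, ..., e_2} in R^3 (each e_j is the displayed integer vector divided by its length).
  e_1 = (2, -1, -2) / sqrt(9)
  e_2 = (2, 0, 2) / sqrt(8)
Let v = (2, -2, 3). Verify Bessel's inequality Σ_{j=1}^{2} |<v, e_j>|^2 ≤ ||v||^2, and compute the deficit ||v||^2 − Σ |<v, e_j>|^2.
Σ |<v, e_j>|^2 = 25/2; ||v||^2 = 17; deficit = 9/2

Write each e_j = u_j / sqrt(<u_j, u_j>) where u_j is the displayed integer vector. Then <v, e_j> = <v, u_j> / sqrt(<u_j, u_j>), so |<v, e_j>|^2 = <v, u_j>^2 / <u_j, u_j>.
Coefficients: <v, e_1> = 0/sqrt(9), <v, e_2> = 10/sqrt(8).
Square and sum: Σ |<v, e_j>|^2 = 25/2.
Compute ||v||^2 = v·v = 17.
Deficit = 17 − 25/2 = 9/2 ≥ 0, confirming Bessel's inequality. (The deficit equals ||v − Σ <v,e_j> e_j||^2, the squared distance from v to span{e_j}.)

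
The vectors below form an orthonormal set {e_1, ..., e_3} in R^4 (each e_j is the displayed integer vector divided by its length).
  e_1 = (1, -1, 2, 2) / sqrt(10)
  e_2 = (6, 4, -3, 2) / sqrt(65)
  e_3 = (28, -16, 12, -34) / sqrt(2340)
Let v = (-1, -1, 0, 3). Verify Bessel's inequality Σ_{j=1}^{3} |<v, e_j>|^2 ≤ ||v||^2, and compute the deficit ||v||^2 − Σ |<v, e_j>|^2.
Σ |<v, e_j>|^2 = 47/5; ||v||^2 = 11; deficit = 8/5

Write each e_j = u_j / sqrt(<u_j, u_j>) where u_j is the displayed integer vector. Then <v, e_j> = <v, u_j> / sqrt(<u_j, u_j>), so |<v, e_j>|^2 = <v, u_j>^2 / <u_j, u_j>.
Coefficients: <v, e_1> = 6/sqrt(10), <v, e_2> = -4/sqrt(65), <v, e_3> = -114/sqrt(2340).
Square and sum: Σ |<v, e_j>|^2 = 47/5.
Compute ||v||^2 = v·v = 11.
Deficit = 11 − 47/5 = 8/5 ≥ 0, confirming Bessel's inequality. (The deficit equals ||v − Σ <v,e_j> e_j||^2, the squared distance from v to span{e_j}.)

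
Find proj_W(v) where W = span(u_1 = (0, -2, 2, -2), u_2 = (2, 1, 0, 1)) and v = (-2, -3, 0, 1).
proj_W(v) = (-2, -1, 0, -1)

Set up U = [u_1 | ... | u_2] ∈ R^(4×2). The projector onto W = col(U) is P = U (U^T U)^(-1) U^T.
Compute U^T U =
  [12, -4]
  [-4, 6],
and U^T v = (4, -6).
Solve U^T U · c = U^T v for the coefficients: c = (0, -1). The projection is proj_W(v) = U c.
Check: (v - proj_W(v)) · u_1 = 0  (should be 0).
Check: (v - proj_W(v)) · u_2 = 0  (should be 0).
Result: proj_W(v) = (-2, -1, 0, -1).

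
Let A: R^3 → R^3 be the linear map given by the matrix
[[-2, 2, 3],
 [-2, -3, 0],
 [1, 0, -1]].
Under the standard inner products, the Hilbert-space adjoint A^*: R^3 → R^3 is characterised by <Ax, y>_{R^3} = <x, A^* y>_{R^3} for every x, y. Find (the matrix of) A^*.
A^* = A^T =
[[-2, -2, 1],
 [2, -3, 0],
 [3, 0, -1]]

For real matrices with standard dot products, the defining identity <Ax, y> = <x, A^* y> gives (Ax)^T y = x^T (A^*) y, i.e. x^T A^T y = x^T (A^*) y. Since this holds for all x, y, we must have A^* = A^T. Therefore
A^* =
[[-2, -2, 1],
 [2, -3, 0],
 [3, 0, -1]].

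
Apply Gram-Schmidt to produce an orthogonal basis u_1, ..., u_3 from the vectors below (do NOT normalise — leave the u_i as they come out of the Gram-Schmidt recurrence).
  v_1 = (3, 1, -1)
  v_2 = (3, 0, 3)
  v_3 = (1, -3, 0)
Orthogonal basis:
  u_1 = (3, 1, -1)
  u_2 = (15/11, -6/11, 39/11)
  u_3 = (13/18, -26/9, -13/18)

Apply the Gram-Schmidt recurrence
  u_1 = v_1
  u_i = v_i − Σ_{j<i} ((v_i · u_j) / (u_j · u_j)) · u_j.

Step by step this gives:
  u_1 = (3, 1, -1)
  u_2 = (15/11, -6/11, 39/11)
  u_3 = (13/18, -26/9, -13/18)

Orthogonality check:
  u_2 · u_1 = 0 (should be 0)
  u_3 · u_1 = 0 (should be 0)
  u_3 · u_2 = 0 (should be 0)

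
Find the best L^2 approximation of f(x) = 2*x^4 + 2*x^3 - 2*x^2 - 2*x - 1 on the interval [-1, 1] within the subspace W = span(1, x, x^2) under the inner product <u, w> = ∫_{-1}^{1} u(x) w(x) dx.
g(x) = -2*x^2/7 - 4*x/5 - 41/35

The best approximation g ∈ W is the orthogonal projection of f onto W. Writing g = a_0 + a_1 x + a_2 x^2, the coefficients solve the normal equations G · a = b where
  G_{ij} = <φ_i, φ_j> and b_i = <f, φ_i>, with φ_0 = 1, φ_1 = x, φ_2 = x^2.
G =
  [2, 0, 2/3]
  [0, 2/3, 0]
  [2/3, 0, 2/5],
b = (-38/15, -8/15, -94/105).
Solving gives a_0 = -41/35, a_1 = -4/5, a_2 = -2/7, so
  g(x) = -2*x^2/7 - 4*x/5 - 41/35.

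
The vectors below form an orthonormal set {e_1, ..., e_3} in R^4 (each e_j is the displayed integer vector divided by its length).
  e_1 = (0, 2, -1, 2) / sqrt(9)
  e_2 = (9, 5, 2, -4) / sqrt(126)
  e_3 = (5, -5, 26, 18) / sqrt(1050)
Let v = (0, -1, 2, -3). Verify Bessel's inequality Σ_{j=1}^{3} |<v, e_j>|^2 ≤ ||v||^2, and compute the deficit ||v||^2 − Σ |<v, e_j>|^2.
Σ |<v, e_j>|^2 = 302/25; ||v||^2 = 14; deficit = 48/25

Write each e_j = u_j / sqrt(<u_j, u_j>) where u_j is the displayed integer vector. Then <v, e_j> = <v, u_j> / sqrt(<u_j, u_j>), so |<v, e_j>|^2 = <v, u_j>^2 / <u_j, u_j>.
Coefficients: <v, e_1> = -10/sqrt(9), <v, e_2> = 11/sqrt(126), <v, e_3> = 3/sqrt(1050).
Square and sum: Σ |<v, e_j>|^2 = 302/25.
Compute ||v||^2 = v·v = 14.
Deficit = 14 − 302/25 = 48/25 ≥ 0, confirming Bessel's inequality. (The deficit equals ||v − Σ <v,e_j> e_j||^2, the squared distance from v to span{e_j}.)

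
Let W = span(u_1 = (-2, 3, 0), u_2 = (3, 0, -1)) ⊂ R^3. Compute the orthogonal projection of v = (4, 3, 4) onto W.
proj_W(v) = (107/47, 87/47, -55/47)

Set up U = [u_1 | ... | u_2] ∈ R^(3×2). The projector onto W = col(U) is P = U (U^T U)^(-1) U^T.
Compute U^T U =
  [13, -6]
  [-6, 10],
and U^T v = (1, 8).
Solve U^T U · c = U^T v for the coefficients: c = (29/47, 55/47). The projection is proj_W(v) = U c.
Check: (v - proj_W(v)) · u_1 = 0  (should be 0).
Check: (v - proj_W(v)) · u_2 = 0  (should be 0).
Result: proj_W(v) = (107/47, 87/47, -55/47).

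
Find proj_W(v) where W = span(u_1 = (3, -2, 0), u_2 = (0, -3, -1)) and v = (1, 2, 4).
proj_W(v) = (75/47, 136/47, 62/47)

Set up U = [u_1 | ... | u_2] ∈ R^(3×2). The projector onto W = col(U) is P = U (U^T U)^(-1) U^T.
Compute U^T U =
  [13, 6]
  [6, 10],
and U^T v = (-1, -10).
Solve U^T U · c = U^T v for the coefficients: c = (25/47, -62/47). The projection is proj_W(v) = U c.
Check: (v - proj_W(v)) · u_1 = 0  (should be 0).
Check: (v - proj_W(v)) · u_2 = 0  (should be 0).
Result: proj_W(v) = (75/47, 136/47, 62/47).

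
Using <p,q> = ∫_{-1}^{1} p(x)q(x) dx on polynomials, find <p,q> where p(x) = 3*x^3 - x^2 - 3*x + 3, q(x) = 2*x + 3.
<p,q> = 72/5

Expand the product: p(x)·q(x) = 6*x^4 + 7*x^3 - 9*x^2 - 3*x + 9.
∫_{-1}^{1} of each monomial x^k gives [2/(k+1) if k even, 0 if k odd]. Integrating term-by-term (or equivalently evaluating the antiderivative F(x) = 6*x^5/5 + 7*x^4/4 - 3*x^3 - 3*x^2/2 + 9*x at the endpoints):
  F(1) − F(−1) = 149/20 − (-139/20) = 72/5.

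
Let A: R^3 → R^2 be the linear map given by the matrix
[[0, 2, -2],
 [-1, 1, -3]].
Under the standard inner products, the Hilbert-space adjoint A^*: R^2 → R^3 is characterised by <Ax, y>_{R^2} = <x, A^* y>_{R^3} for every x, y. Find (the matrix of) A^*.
A^* = A^T =
[[0, -1],
 [2, 1],
 [-2, -3]]

For real matrices with standard dot products, the defining identity <Ax, y> = <x, A^* y> gives (Ax)^T y = x^T (A^*) y, i.e. x^T A^T y = x^T (A^*) y. Since this holds for all x, y, we must have A^* = A^T. Therefore
A^* =
[[0, -1],
 [2, 1],
 [-2, -3]].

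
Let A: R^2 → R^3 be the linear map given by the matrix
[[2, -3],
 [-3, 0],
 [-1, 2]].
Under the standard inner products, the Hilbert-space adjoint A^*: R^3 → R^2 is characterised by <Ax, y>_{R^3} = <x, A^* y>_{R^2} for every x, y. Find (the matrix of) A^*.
A^* = A^T =
[[2, -3, -1],
 [-3, 0, 2]]

For real matrices with standard dot products, the defining identity <Ax, y> = <x, A^* y> gives (Ax)^T y = x^T (A^*) y, i.e. x^T A^T y = x^T (A^*) y. Since this holds for all x, y, we must have A^* = A^T. Therefore
A^* =
[[2, -3, -1],
 [-3, 0, 2]].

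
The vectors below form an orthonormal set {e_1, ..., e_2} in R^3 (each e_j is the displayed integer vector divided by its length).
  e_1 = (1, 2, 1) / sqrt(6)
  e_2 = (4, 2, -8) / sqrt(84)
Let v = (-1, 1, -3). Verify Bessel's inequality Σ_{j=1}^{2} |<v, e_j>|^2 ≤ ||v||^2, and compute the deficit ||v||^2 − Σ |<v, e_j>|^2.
Σ |<v, e_j>|^2 = 45/7; ||v||^2 = 11; deficit = 32/7

Write each e_j = u_j / sqrt(<u_j, u_j>) where u_j is the displayed integer vector. Then <v, e_j> = <v, u_j> / sqrt(<u_j, u_j>), so |<v, e_j>|^2 = <v, u_j>^2 / <u_j, u_j>.
Coefficients: <v, e_1> = -2/sqrt(6), <v, e_2> = 22/sqrt(84).
Square and sum: Σ |<v, e_j>|^2 = 45/7.
Compute ||v||^2 = v·v = 11.
Deficit = 11 − 45/7 = 32/7 ≥ 0, confirming Bessel's inequality. (The deficit equals ||v − Σ <v,e_j> e_j||^2, the squared distance from v to span{e_j}.)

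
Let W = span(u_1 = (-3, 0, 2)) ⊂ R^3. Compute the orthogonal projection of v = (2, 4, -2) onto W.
proj_W(v) = (30/13, 0, -20/13)

Set up U = [u_1 | ... | u_1] ∈ R^(3×1). The projector onto W = col(U) is P = U (U^T U)^(-1) U^T.
Compute U^T U =
  [13],
and U^T v = (-10).
Solve U^T U · c = U^T v for the coefficients: c = (-10/13). The projection is proj_W(v) = U c.
Check: (v - proj_W(v)) · u_1 = 0  (should be 0).
Result: proj_W(v) = (30/13, 0, -20/13).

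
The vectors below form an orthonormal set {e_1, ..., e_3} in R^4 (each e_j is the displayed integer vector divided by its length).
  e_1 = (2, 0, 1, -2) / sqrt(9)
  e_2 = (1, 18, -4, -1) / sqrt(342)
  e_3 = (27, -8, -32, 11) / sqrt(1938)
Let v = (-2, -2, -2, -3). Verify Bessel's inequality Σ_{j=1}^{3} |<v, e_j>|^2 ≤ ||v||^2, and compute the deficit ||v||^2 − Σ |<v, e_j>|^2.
Σ |<v, e_j>|^2 = 110/51; ||v||^2 = 21; deficit = 961/51

Write each e_j = u_j / sqrt(<u_j, u_j>) where u_j is the displayed integer vector. Then <v, e_j> = <v, u_j> / sqrt(<u_j, u_j>), so |<v, e_j>|^2 = <v, u_j>^2 / <u_j, u_j>.
Coefficients: <v, e_1> = 0/sqrt(9), <v, e_2> = -27/sqrt(342), <v, e_3> = -7/sqrt(1938).
Square and sum: Σ |<v, e_j>|^2 = 110/51.
Compute ||v||^2 = v·v = 21.
Deficit = 21 − 110/51 = 961/51 ≥ 0, confirming Bessel's inequality. (The deficit equals ||v − Σ <v,e_j> e_j||^2, the squared distance from v to span{e_j}.)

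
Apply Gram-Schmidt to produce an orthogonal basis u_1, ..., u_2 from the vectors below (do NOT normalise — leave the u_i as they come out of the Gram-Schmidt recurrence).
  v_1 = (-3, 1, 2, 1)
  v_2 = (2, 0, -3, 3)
Orthogonal basis:
  u_1 = (-3, 1, 2, 1)
  u_2 = (1/5, 3/5, -9/5, 18/5)

Apply the Gram-Schmidt recurrence
  u_1 = v_1
  u_i = v_i − Σ_{j<i} ((v_i · u_j) / (u_j · u_j)) · u_j.

Step by step this gives:
  u_1 = (-3, 1, 2, 1)
  u_2 = (1/5, 3/5, -9/5, 18/5)

Orthogonality check:
  u_2 · u_1 = 0 (should be 0)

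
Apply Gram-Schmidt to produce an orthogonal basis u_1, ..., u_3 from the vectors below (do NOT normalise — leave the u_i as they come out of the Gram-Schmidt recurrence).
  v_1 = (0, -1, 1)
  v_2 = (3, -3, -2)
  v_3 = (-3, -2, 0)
Orthogonal basis:
  u_1 = (0, -1, 1)
  u_2 = (3, -5/2, -5/2)
  u_3 = (-105/43, -63/43, -63/43)

Apply the Gram-Schmidt recurrence
  u_1 = v_1
  u_i = v_i − Σ_{j<i} ((v_i · u_j) / (u_j · u_j)) · u_j.

Step by step this gives:
  u_1 = (0, -1, 1)
  u_2 = (3, -5/2, -5/2)
  u_3 = (-105/43, -63/43, -63/43)

Orthogonality check:
  u_2 · u_1 = 0 (should be 0)
  u_3 · u_1 = 0 (should be 0)
  u_3 · u_2 = 0 (should be 0)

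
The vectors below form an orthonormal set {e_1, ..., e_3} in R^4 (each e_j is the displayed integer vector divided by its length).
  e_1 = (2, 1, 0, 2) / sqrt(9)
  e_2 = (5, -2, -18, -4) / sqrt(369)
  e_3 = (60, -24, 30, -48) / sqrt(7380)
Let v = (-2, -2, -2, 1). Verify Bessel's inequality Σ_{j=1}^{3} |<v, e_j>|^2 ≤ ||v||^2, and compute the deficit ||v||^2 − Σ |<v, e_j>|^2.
Σ |<v, e_j>|^2 = 8; ||v||^2 = 13; deficit = 5

Write each e_j = u_j / sqrt(<u_j, u_j>) where u_j is the displayed integer vector. Then <v, e_j> = <v, u_j> / sqrt(<u_j, u_j>), so |<v, e_j>|^2 = <v, u_j>^2 / <u_j, u_j>.
Coefficients: <v, e_1> = -4/sqrt(9), <v, e_2> = 26/sqrt(369), <v, e_3> = -180/sqrt(7380).
Square and sum: Σ |<v, e_j>|^2 = 8.
Compute ||v||^2 = v·v = 13.
Deficit = 13 − 8 = 5 ≥ 0, confirming Bessel's inequality. (The deficit equals ||v − Σ <v,e_j> e_j||^2, the squared distance from v to span{e_j}.)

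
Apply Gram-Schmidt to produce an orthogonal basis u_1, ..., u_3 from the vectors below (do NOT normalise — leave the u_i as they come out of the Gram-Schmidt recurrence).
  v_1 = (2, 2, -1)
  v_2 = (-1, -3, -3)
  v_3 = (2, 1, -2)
Orthogonal basis:
  u_1 = (2, 2, -1)
  u_2 = (1/9, -17/9, -32/9)
  u_3 = (27/146, -21/146, 6/73)

Apply the Gram-Schmidt recurrence
  u_1 = v_1
  u_i = v_i − Σ_{j<i} ((v_i · u_j) / (u_j · u_j)) · u_j.

Step by step this gives:
  u_1 = (2, 2, -1)
  u_2 = (1/9, -17/9, -32/9)
  u_3 = (27/146, -21/146, 6/73)

Orthogonality check:
  u_2 · u_1 = 0 (should be 0)
  u_3 · u_1 = 0 (should be 0)
  u_3 · u_2 = 0 (should be 0)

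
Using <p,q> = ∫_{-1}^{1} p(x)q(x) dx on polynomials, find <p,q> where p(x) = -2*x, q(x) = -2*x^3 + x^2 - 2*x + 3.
<p,q> = 64/15

Expand the product: p(x)·q(x) = 4*x^4 - 2*x^3 + 4*x^2 - 6*x.
∫_{-1}^{1} of each monomial x^k gives [2/(k+1) if k even, 0 if k odd]. Integrating term-by-term (or equivalently evaluating the antiderivative F(x) = 4*x^5/5 - x^4/2 + 4*x^3/3 - 3*x^2 at the endpoints):
  F(1) − F(−1) = -41/30 − (-169/30) = 64/15.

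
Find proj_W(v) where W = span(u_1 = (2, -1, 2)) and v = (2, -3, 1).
proj_W(v) = (2, -1, 2)

Set up U = [u_1 | ... | u_1] ∈ R^(3×1). The projector onto W = col(U) is P = U (U^T U)^(-1) U^T.
Compute U^T U =
  [9],
and U^T v = (9).
Solve U^T U · c = U^T v for the coefficients: c = (1). The projection is proj_W(v) = U c.
Check: (v - proj_W(v)) · u_1 = 0  (should be 0).
Result: proj_W(v) = (2, -1, 2).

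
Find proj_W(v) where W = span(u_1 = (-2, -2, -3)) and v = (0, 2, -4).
proj_W(v) = (-16/17, -16/17, -24/17)

Set up U = [u_1 | ... | u_1] ∈ R^(3×1). The projector onto W = col(U) is P = U (U^T U)^(-1) U^T.
Compute U^T U =
  [17],
and U^T v = (8).
Solve U^T U · c = U^T v for the coefficients: c = (8/17). The projection is proj_W(v) = U c.
Check: (v - proj_W(v)) · u_1 = 0  (should be 0).
Result: proj_W(v) = (-16/17, -16/17, -24/17).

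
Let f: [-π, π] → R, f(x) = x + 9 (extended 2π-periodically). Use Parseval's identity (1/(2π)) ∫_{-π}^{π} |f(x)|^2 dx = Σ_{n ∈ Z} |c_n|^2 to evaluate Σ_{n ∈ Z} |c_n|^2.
Σ |c_n|^2 = π^2/3 + 81

Expand and integrate term by term over [-π, π]:
  ∫ (x)^2 dx = 1·(2π^3/3); ∫ 2·1·(9)·x dx = 0 (odd integrand); ∫ 9^2 dx = 81·2π.
So (1/(2π)) ∫_{-π}^{π} (x + 9)^2 dx = 1π^2/3 + 81 = π^2/3 + 81.
Parseval ⇒ Σ |c_n|^2 = π^2/3 + 81.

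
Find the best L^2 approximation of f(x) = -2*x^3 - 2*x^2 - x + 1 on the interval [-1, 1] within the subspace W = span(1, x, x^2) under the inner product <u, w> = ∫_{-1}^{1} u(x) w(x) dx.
g(x) = -2*x^2 - 11*x/5 + 1

The best approximation g ∈ W is the orthogonal projection of f onto W. Writing g = a_0 + a_1 x + a_2 x^2, the coefficients solve the normal equations G · a = b where
  G_{ij} = <φ_i, φ_j> and b_i = <f, φ_i>, with φ_0 = 1, φ_1 = x, φ_2 = x^2.
G =
  [2, 0, 2/3]
  [0, 2/3, 0]
  [2/3, 0, 2/5],
b = (2/3, -22/15, -2/15).
Solving gives a_0 = 1, a_1 = -11/5, a_2 = -2, so
  g(x) = -2*x^2 - 11*x/5 + 1.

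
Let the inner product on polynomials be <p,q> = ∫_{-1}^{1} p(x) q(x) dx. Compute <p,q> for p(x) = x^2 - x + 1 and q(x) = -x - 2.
<p,q> = -14/3

Expand the product: p(x)·q(x) = -x^3 - x^2 + x - 2.
∫_{-1}^{1} of each monomial x^k gives [2/(k+1) if k even, 0 if k odd]. Integrating term-by-term (or equivalently evaluating the antiderivative F(x) = -x^4/4 - x^3/3 + x^2/2 - 2*x at the endpoints):
  F(1) − F(−1) = -25/12 − (31/12) = -14/3.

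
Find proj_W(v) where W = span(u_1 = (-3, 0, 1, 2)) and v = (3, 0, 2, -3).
proj_W(v) = (39/14, 0, -13/14, -13/7)

Set up U = [u_1 | ... | u_1] ∈ R^(4×1). The projector onto W = col(U) is P = U (U^T U)^(-1) U^T.
Compute U^T U =
  [14],
and U^T v = (-13).
Solve U^T U · c = U^T v for the coefficients: c = (-13/14). The projection is proj_W(v) = U c.
Check: (v - proj_W(v)) · u_1 = 0  (should be 0).
Result: proj_W(v) = (39/14, 0, -13/14, -13/7).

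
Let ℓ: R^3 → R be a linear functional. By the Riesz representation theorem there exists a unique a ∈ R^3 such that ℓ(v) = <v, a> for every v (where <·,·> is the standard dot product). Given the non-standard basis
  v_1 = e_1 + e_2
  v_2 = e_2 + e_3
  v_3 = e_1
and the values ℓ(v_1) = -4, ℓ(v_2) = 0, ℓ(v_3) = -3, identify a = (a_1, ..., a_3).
a = (-3, -1, 1)

Write a = (a_1, ..., a_3) in the standard basis. For each basis vector v_i, ℓ(v_i) = <v_i, a> is a linear equation in the a_j's. Collect the n equations into a matrix system V a = ℓ, where row i of V is v_i (expressed in the standard basis). Since V is invertible (lower-triangular with 1s on the diagonal, up to permutation), solve by back-substitution:
  V =
[[1, 1, 0],
 [0, 1, 1],
 [1, 0, 0]]
  V a = (-4, 0, -3)
Solving gives a = (-3, -1, 1).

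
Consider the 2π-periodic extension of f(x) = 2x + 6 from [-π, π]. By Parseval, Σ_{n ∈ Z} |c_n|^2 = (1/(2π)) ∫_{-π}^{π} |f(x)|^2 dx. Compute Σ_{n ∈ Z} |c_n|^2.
Σ |c_n|^2 = 4π^2/3 + 36

Expand and integrate term by term over [-π, π]:
  ∫ (2x)^2 dx = 4·(2π^3/3); ∫ 2·2·(6)·x dx = 0 (odd integrand); ∫ 6^2 dx = 36·2π.
So (1/(2π)) ∫_{-π}^{π} (2x + 6)^2 dx = 4π^2/3 + 36 = 4π^2/3 + 36.
Parseval ⇒ Σ |c_n|^2 = 4π^2/3 + 36.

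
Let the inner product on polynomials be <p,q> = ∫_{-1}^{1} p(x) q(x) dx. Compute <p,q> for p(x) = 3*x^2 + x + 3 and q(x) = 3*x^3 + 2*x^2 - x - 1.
<p,q> = -16/15

Expand the product: p(x)·q(x) = 9*x^5 + 9*x^4 + 8*x^3 + 2*x^2 - 4*x - 3.
∫_{-1}^{1} of each monomial x^k gives [2/(k+1) if k even, 0 if k odd]. Integrating term-by-term (or equivalently evaluating the antiderivative F(x) = 3*x^6/2 + 9*x^5/5 + 2*x^4 + 2*x^3/3 - 2*x^2 - 3*x at the endpoints):
  F(1) − F(−1) = 29/30 − (61/30) = -16/15.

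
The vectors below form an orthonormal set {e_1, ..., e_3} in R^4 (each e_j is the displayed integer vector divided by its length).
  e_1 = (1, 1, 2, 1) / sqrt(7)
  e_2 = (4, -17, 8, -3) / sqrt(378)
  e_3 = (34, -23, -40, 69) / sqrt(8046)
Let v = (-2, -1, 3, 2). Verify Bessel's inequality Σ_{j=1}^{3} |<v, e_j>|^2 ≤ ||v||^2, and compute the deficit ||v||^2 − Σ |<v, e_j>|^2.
Σ |<v, e_j>|^2 = 833/149; ||v||^2 = 18; deficit = 1849/149

Write each e_j = u_j / sqrt(<u_j, u_j>) where u_j is the displayed integer vector. Then <v, e_j> = <v, u_j> / sqrt(<u_j, u_j>), so |<v, e_j>|^2 = <v, u_j>^2 / <u_j, u_j>.
Coefficients: <v, e_1> = 5/sqrt(7), <v, e_2> = 27/sqrt(378), <v, e_3> = -27/sqrt(8046).
Square and sum: Σ |<v, e_j>|^2 = 833/149.
Compute ||v||^2 = v·v = 18.
Deficit = 18 − 833/149 = 1849/149 ≥ 0, confirming Bessel's inequality. (The deficit equals ||v − Σ <v,e_j> e_j||^2, the squared distance from v to span{e_j}.)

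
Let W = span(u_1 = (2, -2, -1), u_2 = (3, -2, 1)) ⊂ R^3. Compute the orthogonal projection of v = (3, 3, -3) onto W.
proj_W(v) = (1/15, -2/3, -23/15)

Set up U = [u_1 | ... | u_2] ∈ R^(3×2). The projector onto W = col(U) is P = U (U^T U)^(-1) U^T.
Compute U^T U =
  [9, 9]
  [9, 14],
and U^T v = (3, 0).
Solve U^T U · c = U^T v for the coefficients: c = (14/15, -3/5). The projection is proj_W(v) = U c.
Check: (v - proj_W(v)) · u_1 = 0  (should be 0).
Check: (v - proj_W(v)) · u_2 = 0  (should be 0).
Result: proj_W(v) = (1/15, -2/3, -23/15).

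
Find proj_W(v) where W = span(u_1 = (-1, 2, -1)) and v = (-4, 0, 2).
proj_W(v) = (-1/3, 2/3, -1/3)

Set up U = [u_1 | ... | u_1] ∈ R^(3×1). The projector onto W = col(U) is P = U (U^T U)^(-1) U^T.
Compute U^T U =
  [6],
and U^T v = (2).
Solve U^T U · c = U^T v for the coefficients: c = (1/3). The projection is proj_W(v) = U c.
Check: (v - proj_W(v)) · u_1 = 0  (should be 0).
Result: proj_W(v) = (-1/3, 2/3, -1/3).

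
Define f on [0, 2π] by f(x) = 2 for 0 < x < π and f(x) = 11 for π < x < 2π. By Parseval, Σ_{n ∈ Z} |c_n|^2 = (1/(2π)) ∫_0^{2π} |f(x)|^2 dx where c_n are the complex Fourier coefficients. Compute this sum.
Σ |c_n|^2 = 125/2

Parseval equates the L^2 energy of f (normalised by 1/(2π)) with the ℓ^2 sum of its Fourier coefficients: (1/(2π)) ∫_0^{2π} |f|^2 = Σ |c_n|^2.
Compute the left side: (1/(2π)) [∫_0^π 2^2 dx + ∫_π^{2π} 11^2 dx] = (1/(2π)) · (4π + 121π) = (4 + 121)/2 = 125/2.
So Σ_{n ∈ Z} |c_n|^2 = 125/2.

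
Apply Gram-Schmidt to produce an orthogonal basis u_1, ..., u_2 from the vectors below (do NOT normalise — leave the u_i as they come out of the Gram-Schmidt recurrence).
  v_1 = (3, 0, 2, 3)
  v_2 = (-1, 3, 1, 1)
Orthogonal basis:
  u_1 = (3, 0, 2, 3)
  u_2 = (-14/11, 3, 9/11, 8/11)

Apply the Gram-Schmidt recurrence
  u_1 = v_1
  u_i = v_i − Σ_{j<i} ((v_i · u_j) / (u_j · u_j)) · u_j.

Step by step this gives:
  u_1 = (3, 0, 2, 3)
  u_2 = (-14/11, 3, 9/11, 8/11)

Orthogonality check:
  u_2 · u_1 = 0 (should be 0)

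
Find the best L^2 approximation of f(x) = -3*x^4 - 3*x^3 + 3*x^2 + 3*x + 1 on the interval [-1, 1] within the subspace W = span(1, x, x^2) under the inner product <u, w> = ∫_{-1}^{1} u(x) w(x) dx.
g(x) = 3*x^2/7 + 6*x/5 + 44/35

The best approximation g ∈ W is the orthogonal projection of f onto W. Writing g = a_0 + a_1 x + a_2 x^2, the coefficients solve the normal equations G · a = b where
  G_{ij} = <φ_i, φ_j> and b_i = <f, φ_i>, with φ_0 = 1, φ_1 = x, φ_2 = x^2.
G =
  [2, 0, 2/3]
  [0, 2/3, 0]
  [2/3, 0, 2/5],
b = (14/5, 4/5, 106/105).
Solving gives a_0 = 44/35, a_1 = 6/5, a_2 = 3/7, so
  g(x) = 3*x^2/7 + 6*x/5 + 44/35.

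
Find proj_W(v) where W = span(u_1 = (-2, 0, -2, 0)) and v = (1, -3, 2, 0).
proj_W(v) = (3/2, 0, 3/2, 0)

Set up U = [u_1 | ... | u_1] ∈ R^(4×1). The projector onto W = col(U) is P = U (U^T U)^(-1) U^T.
Compute U^T U =
  [8],
and U^T v = (-6).
Solve U^T U · c = U^T v for the coefficients: c = (-3/4). The projection is proj_W(v) = U c.
Check: (v - proj_W(v)) · u_1 = 0  (should be 0).
Result: proj_W(v) = (3/2, 0, 3/2, 0).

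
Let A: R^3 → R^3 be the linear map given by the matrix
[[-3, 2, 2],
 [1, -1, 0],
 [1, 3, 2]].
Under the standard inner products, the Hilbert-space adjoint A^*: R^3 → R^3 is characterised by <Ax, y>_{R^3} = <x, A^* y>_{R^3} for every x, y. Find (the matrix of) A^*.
A^* = A^T =
[[-3, 1, 1],
 [2, -1, 3],
 [2, 0, 2]]

For real matrices with standard dot products, the defining identity <Ax, y> = <x, A^* y> gives (Ax)^T y = x^T (A^*) y, i.e. x^T A^T y = x^T (A^*) y. Since this holds for all x, y, we must have A^* = A^T. Therefore
A^* =
[[-3, 1, 1],
 [2, -1, 3],
 [2, 0, 2]].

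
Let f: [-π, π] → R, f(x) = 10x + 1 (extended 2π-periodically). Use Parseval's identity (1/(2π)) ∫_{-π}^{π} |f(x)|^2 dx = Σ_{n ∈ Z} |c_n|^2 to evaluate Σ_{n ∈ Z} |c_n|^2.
Σ |c_n|^2 = 100π^2/3 + 1

Expand and integrate term by term over [-π, π]:
  ∫ (10x)^2 dx = 100·(2π^3/3); ∫ 2·10·(1)·x dx = 0 (odd integrand); ∫ 1^2 dx = 1·2π.
So (1/(2π)) ∫_{-π}^{π} (10x + 1)^2 dx = 100π^2/3 + 1 = 100π^2/3 + 1.
Parseval ⇒ Σ |c_n|^2 = 100π^2/3 + 1.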